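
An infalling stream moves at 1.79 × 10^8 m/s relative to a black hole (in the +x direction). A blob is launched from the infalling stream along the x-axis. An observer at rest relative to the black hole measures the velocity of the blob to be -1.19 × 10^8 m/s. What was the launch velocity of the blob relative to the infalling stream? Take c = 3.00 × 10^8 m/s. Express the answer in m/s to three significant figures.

-2.41 × 10^8 m/s

v = 0.597c, u = -0.397c.
Invert the composition law: u' = (u − v)/(1 − uv/c²).
u' = (-0.397 − 0.597) / (1 − (-0.397)(0.597)) = -0.9933/1.2367 = -0.8032.
u' = -0.8032 × 3.00 × 10^8 m/s.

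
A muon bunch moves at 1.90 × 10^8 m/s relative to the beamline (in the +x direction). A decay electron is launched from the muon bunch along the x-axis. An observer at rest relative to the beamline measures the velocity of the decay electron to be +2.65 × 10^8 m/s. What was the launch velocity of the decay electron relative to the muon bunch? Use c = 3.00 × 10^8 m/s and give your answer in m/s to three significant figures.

+1.70 × 10^8 m/s

v = 0.633c, u = 0.883c.
Invert the composition law: u' = (u − v)/(1 − uv/c²).
u' = (0.883 − 0.633) / (1 − (0.883)(0.633)) = 0.2500/0.4406 = 0.5675.
u' = 0.5675 × 3.00 × 10^8 m/s.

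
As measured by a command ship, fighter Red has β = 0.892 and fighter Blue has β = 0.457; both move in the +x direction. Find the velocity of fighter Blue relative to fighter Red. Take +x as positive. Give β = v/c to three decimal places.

β = -0.734

β_A = 0.892, β_B = 0.457.
Transform to A's frame with the inverse velocity-addition law: u' = (u − v)/(1 − uv/c²), taking u = β_B and v = β_A.
u' = (0.457 − 0.892) / (1 − (0.892)(0.457)) = -0.4350/0.5924 = -0.7344.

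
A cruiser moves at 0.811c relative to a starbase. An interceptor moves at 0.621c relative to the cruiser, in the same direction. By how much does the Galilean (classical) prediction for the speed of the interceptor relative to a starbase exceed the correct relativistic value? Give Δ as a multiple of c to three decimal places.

Galilean: u_cl = 0.621 + 0.811 = 1.4320.
Relativistic: u_rel = (0.621 + 0.811) / (1 + 0.621·0.811) = 1.4320/1.5036 = 0.9524.
Δ = 1.4320 − 0.9524 = 0.4796.
(The classical prediction exceeds c; the relativistic result does not.)

Δ = 0.480c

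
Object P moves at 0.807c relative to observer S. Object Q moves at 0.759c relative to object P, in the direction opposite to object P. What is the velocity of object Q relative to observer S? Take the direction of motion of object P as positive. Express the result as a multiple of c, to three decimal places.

With v = 0.807 and u' = -0.759 (in units of c),
u = (u' + v)/(1 + u'v/c²):
u = (-0.759 + 0.807) / (1 + (-0.759)·0.807) = 0.0480/0.3875 = 0.1239

+0.124c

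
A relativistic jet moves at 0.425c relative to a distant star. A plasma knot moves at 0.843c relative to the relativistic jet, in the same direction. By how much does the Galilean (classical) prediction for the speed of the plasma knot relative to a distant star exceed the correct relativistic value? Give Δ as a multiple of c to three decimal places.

Galilean: u_cl = 0.843 + 0.425 = 1.2680.
Relativistic: u_rel = (0.843 + 0.425) / (1 + 0.843·0.425) = 1.2680/1.3583 = 0.9335.
Δ = 1.2680 − 0.9335 = 0.3345.
(The classical prediction exceeds c; the relativistic result does not.)

Δ = 0.334c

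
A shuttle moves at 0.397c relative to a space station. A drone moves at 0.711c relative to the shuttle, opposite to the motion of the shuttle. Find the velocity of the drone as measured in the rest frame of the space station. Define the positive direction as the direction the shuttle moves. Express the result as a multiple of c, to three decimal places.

-0.437c

With v = 0.397 and u' = -0.711 (in units of c),
u = (u' + v)/(1 + u'v/c²):
u = (-0.711 + 0.397) / (1 + (-0.711)·0.397) = -0.3140/0.7177 = -0.4375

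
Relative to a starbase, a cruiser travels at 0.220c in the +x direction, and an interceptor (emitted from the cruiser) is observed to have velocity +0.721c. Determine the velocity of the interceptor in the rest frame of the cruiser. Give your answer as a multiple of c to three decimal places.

+0.595c

Invert the composition law: u' = (u − v)/(1 − uv/c²).
u' = (0.721 − 0.220) / (1 − (0.721)(0.220)) = 0.5010/0.8414 = 0.5955.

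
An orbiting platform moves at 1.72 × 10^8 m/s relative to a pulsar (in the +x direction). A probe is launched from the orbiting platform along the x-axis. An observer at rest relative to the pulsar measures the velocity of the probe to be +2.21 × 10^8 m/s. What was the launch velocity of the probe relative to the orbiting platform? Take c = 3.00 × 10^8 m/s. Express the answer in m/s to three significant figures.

+8.48 × 10^7 m/s

v = 0.573c, u = 0.737c.
Invert the composition law: u' = (u − v)/(1 − uv/c²).
u' = (0.737 − 0.573) / (1 − (0.737)(0.573)) = 0.1633/0.5776 = 0.2828.
u' = 0.2828 × 3.00 × 10^8 m/s.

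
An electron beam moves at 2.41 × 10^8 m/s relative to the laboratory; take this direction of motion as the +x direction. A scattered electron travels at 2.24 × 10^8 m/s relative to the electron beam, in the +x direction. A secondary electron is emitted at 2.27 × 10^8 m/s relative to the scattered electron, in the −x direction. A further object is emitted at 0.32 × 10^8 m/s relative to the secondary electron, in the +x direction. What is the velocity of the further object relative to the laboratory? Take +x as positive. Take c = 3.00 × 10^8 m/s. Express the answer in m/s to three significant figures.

+2.49 × 10^8 m/s

Apply u = (u' + v)/(1 + u'v/c²) successively, working outward toward the laboratory.
(Dividing each given speed by c = 3.00 × 10^8 m/s to work in units of c.)
Start: velocity of the electron beam relative to the laboratory = 0.8033c.
Compose with the scattered electron (u' = 0.747 in the electron beam frame): u_1 = (0.747 + 0.803) / (1 + 0.747·0.803) = 1.5500/1.5998 = 0.9689.
Compose with the secondary electron (u' = -0.757 in the scattered electron frame): u_2 = (-0.757 + 0.969) / (1 + (-0.757)·0.969) = 0.2122/0.2669 = 0.7950.
Compose with the further object (u' = 0.107 in the secondary electron frame): u_3 = (0.107 + 0.795) / (1 + 0.107·0.795) = 0.9017/1.0848 = 0.8312.
So u = 0.8312 × 3.00 × 10^8 m/s.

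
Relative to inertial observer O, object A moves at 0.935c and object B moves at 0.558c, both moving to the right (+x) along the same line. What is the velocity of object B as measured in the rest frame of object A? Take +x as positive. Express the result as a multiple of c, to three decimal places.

-0.788c

β_A = 0.935, β_B = 0.558.
Transform to A's frame with the inverse velocity-addition law: u' = (u − v)/(1 − uv/c²), taking u = β_B and v = β_A.
u' = (0.558 − 0.935) / (1 − (0.935)(0.558)) = -0.3770/0.4783 = -0.7883.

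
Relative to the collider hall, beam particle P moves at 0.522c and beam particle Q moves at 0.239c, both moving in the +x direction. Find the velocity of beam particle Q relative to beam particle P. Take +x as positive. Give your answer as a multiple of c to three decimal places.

β_A = 0.522, β_B = 0.239.
Transform to A's frame with the inverse velocity-addition law: u' = (u − v)/(1 − uv/c²), taking u = β_B and v = β_A.
u' = (0.239 − 0.522) / (1 − (0.522)(0.239)) = -0.2830/0.8752 = -0.3233.

-0.323c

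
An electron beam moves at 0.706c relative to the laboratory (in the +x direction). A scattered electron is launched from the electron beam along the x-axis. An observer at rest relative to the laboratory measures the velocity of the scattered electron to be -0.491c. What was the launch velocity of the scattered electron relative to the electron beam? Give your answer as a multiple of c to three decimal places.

-0.889c

Invert the composition law: u' = (u − v)/(1 − uv/c²).
u' = (-0.491 − 0.706) / (1 − (-0.491)(0.706)) = -1.1970/1.3466 = -0.8889.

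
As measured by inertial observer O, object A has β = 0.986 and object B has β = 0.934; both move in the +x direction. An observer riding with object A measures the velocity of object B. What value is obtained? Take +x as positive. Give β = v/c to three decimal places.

β_A = 0.986, β_B = 0.934.
Transform to A's frame with the inverse velocity-addition law: u' = (u − v)/(1 − uv/c²), taking u = β_B and v = β_A.
u' = (0.934 − 0.986) / (1 − (0.986)(0.934)) = -0.0520/0.0791 = -0.6576.

β = -0.658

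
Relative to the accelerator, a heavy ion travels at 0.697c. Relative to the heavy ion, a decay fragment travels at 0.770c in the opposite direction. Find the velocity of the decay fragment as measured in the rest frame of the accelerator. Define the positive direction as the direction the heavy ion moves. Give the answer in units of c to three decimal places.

-0.158c

With v = 0.697 and u' = -0.770 (in units of c),
u = (u' + v)/(1 + u'v/c²):
u = (-0.770 + 0.697) / (1 + (-0.770)·0.697) = -0.0730/0.4633 = -0.1576
(Galilean addition would give -0.073c.)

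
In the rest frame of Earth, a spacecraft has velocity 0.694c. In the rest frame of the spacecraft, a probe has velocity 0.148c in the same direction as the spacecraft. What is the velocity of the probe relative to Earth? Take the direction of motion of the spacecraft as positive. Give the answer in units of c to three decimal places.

0.764c

With v = 0.694 and u' = 0.148 (in units of c),
u = (u' + v)/(1 + u'v/c²):
u = (0.148 + 0.694) / (1 + 0.148·0.694) = 0.8420/1.1027 = 0.7636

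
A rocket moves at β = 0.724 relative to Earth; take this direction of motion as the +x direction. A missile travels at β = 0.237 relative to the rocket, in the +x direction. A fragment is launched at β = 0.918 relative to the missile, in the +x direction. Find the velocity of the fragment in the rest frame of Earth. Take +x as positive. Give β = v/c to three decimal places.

β = 0.992

Apply u = (u' + v)/(1 + u'v/c²) successively, working outward toward Earth.
Start: velocity of the rocket relative to Earth = 0.7240c.
Compose with the missile (u' = 0.237 in the rocket frame): u_1 = (0.237 + 0.724) / (1 + 0.237·0.724) = 0.9610/1.1716 = 0.8203.
Compose with the fragment (u' = 0.918 in the missile frame): u_2 = (0.918 + 0.820) / (1 + 0.918·0.820) = 1.7383/1.7530 = 0.9916.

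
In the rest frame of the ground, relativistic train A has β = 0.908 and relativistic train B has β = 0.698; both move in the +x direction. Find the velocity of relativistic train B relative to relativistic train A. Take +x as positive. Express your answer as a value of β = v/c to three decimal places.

β = -0.573

β_A = 0.908, β_B = 0.698.
Transform to A's frame with the inverse velocity-addition law: u' = (u − v)/(1 − uv/c²), taking u = β_B and v = β_A.
u' = (0.698 − 0.908) / (1 − (0.908)(0.698)) = -0.2100/0.3662 = -0.5734.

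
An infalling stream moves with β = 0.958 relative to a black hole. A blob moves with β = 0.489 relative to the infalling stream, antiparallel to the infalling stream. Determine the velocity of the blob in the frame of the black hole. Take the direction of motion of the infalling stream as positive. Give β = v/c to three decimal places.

With v = 0.958 and u' = -0.489 (in units of c),
u = (u' + v)/(1 + u'v/c²):
u = (-0.489 + 0.958) / (1 + (-0.489)·0.958) = 0.4690/0.5315 = 0.8823
(Galilean addition would give +0.469c.)

β = +0.882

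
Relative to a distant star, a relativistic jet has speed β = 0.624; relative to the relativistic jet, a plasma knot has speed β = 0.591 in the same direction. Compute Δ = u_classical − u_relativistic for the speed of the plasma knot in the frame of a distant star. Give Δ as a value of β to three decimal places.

Δ = 0.327

Galilean: u_cl = 0.591 + 0.624 = 1.2150.
Relativistic: u_rel = (0.591 + 0.624) / (1 + 0.591·0.624) = 1.2150/1.3688 = 0.8876.
Δ = 1.2150 − 0.8876 = 0.3274.
(The classical prediction exceeds c; the relativistic result does not.)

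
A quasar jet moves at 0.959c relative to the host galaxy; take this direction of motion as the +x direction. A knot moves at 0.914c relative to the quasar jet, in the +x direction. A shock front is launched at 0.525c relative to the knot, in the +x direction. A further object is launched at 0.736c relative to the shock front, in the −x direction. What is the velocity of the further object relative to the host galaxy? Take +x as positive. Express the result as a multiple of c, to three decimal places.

Apply u = (u' + v)/(1 + u'v/c²) successively, working outward toward the host galaxy.
Start: velocity of the quasar jet relative to the host galaxy = 0.9590c.
Compose with the knot (u' = 0.914 in the quasar jet frame): u_1 = (0.914 + 0.959) / (1 + 0.914·0.959) = 1.8730/1.8765 = 0.9981.
Compose with the shock front (u' = 0.525 in the knot frame): u_2 = (0.525 + 0.998) / (1 + 0.525·0.998) = 1.5231/1.5240 = 0.9994.
Compose with the further object (u' = -0.736 in the shock front frame): u_3 = (-0.736 + 0.999) / (1 + (-0.736)·0.999) = 0.2634/0.2644 = 0.9962.

+0.996c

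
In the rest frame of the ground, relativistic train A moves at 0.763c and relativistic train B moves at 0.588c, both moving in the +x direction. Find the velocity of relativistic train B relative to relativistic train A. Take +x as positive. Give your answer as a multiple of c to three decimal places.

-0.317c

β_A = 0.763, β_B = 0.588.
Transform to A's frame with the inverse velocity-addition law: u' = (u − v)/(1 − uv/c²), taking u = β_B and v = β_A.
u' = (0.588 − 0.763) / (1 − (0.763)(0.588)) = -0.1750/0.5514 = -0.3174.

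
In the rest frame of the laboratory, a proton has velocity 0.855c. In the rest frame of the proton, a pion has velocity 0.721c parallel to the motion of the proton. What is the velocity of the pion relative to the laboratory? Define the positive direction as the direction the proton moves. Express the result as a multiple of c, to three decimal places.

0.975c

With v = 0.855 and u' = 0.721 (in units of c),
u = (u' + v)/(1 + u'v/c²):
u = (0.721 + 0.855) / (1 + 0.721·0.855) = 1.5760/1.6165 = 0.9750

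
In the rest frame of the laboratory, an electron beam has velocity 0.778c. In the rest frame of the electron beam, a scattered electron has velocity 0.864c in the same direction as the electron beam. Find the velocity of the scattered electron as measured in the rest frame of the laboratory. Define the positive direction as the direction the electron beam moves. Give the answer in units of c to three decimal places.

0.982c

With v = 0.778 and u' = 0.864 (in units of c),
u = (u' + v)/(1 + u'v/c²):
u = (0.864 + 0.778) / (1 + 0.864·0.778) = 1.6420/1.6722 = 0.9819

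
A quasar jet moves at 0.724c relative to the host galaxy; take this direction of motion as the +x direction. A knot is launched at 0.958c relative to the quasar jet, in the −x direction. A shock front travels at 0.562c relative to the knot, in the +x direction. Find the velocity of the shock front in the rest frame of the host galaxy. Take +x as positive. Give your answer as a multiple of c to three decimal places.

Apply u = (u' + v)/(1 + u'v/c²) successively, working outward toward the host galaxy.
Start: velocity of the quasar jet relative to the host galaxy = 0.7240c.
Compose with the knot (u' = -0.958 in the quasar jet frame): u_1 = (-0.958 + 0.724) / (1 + (-0.958)·0.724) = -0.2340/0.3064 = -0.7637.
Compose with the shock front (u' = 0.562 in the knot frame): u_2 = (0.562 + (-0.764)) / (1 + 0.562·(-0.764)) = -0.2017/0.5708 = -0.3533.

-0.353c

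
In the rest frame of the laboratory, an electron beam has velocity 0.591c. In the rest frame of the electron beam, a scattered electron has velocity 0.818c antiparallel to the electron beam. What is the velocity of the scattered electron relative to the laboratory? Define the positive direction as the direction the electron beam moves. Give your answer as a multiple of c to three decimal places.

-0.439c

With v = 0.591 and u' = -0.818 (in units of c),
u = (u' + v)/(1 + u'v/c²):
u = (-0.818 + 0.591) / (1 + (-0.818)·0.591) = -0.2270/0.5166 = -0.4394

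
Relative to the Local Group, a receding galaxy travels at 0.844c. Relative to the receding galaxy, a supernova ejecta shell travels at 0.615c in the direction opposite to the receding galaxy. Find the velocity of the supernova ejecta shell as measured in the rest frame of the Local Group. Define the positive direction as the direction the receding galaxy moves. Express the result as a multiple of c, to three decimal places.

+0.476c

With v = 0.844 and u' = -0.615 (in units of c),
u = (u' + v)/(1 + u'v/c²):
u = (-0.615 + 0.844) / (1 + (-0.615)·0.844) = 0.2290/0.4809 = 0.4762
(Galilean addition would give +0.229c.)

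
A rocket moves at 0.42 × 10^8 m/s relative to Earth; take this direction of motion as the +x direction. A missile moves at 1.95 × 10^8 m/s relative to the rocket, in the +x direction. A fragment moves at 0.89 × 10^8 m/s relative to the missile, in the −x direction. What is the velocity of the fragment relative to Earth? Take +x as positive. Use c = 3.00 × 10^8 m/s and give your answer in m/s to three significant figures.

+1.63 × 10^8 m/s

Apply u = (u' + v)/(1 + u'v/c²) successively, working outward toward Earth.
(Dividing each given speed by c = 3.00 × 10^8 m/s to work in units of c.)
Start: velocity of the rocket relative to Earth = 0.1400c.
Compose with the missile (u' = 0.650 in the rocket frame): u_1 = (0.650 + 0.140) / (1 + 0.650·0.140) = 0.7900/1.0910 = 0.7241.
Compose with the fragment (u' = -0.297 in the missile frame): u_2 = (-0.297 + 0.724) / (1 + (-0.297)·0.724) = 0.4274/0.7852 = 0.5444.
So u = 0.5444 × 3.00 × 10^8 m/s.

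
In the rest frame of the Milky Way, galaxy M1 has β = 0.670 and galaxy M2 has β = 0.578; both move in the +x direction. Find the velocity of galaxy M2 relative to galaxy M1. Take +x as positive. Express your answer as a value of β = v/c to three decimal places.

β_A = 0.670, β_B = 0.578.
Transform to A's frame with the inverse velocity-addition law: u' = (u − v)/(1 − uv/c²), taking u = β_B and v = β_A.
u' = (0.578 − 0.670) / (1 − (0.670)(0.578)) = -0.0920/0.6127 = -0.1501.

β = -0.150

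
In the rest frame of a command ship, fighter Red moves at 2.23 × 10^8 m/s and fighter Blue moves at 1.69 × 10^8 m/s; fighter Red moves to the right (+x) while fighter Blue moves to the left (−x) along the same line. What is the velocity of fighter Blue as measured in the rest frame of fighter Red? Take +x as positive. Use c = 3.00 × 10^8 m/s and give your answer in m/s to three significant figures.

β_A = 0.743, β_B = -0.563 (dividing each by c = 3.00 × 10^8 m/s).
Transform to A's frame with the inverse velocity-addition law: u' = (u − v)/(1 − uv/c²), taking u = β_B and v = β_A.
u' = (-0.563 − 0.743) / (1 − (0.743)(-0.563)) = -1.3067/1.4187 = -0.9210.
u' = -0.9210 × 3.00 × 10^8 m/s.

-2.76 × 10^8 m/s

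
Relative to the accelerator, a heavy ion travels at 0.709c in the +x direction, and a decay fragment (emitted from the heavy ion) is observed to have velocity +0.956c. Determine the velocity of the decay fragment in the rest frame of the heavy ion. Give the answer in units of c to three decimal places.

+0.767c

Invert the composition law: u' = (u − v)/(1 − uv/c²).
u' = (0.956 − 0.709) / (1 − (0.956)(0.709)) = 0.2470/0.3222 = 0.7666.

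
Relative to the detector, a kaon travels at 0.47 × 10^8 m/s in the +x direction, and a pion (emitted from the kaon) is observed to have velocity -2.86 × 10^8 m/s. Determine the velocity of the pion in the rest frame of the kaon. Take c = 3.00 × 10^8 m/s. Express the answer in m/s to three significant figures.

v = 0.157c, u = -0.953c.
Invert the composition law: u' = (u − v)/(1 − uv/c²).
u' = (-0.953 − 0.157) / (1 − (-0.953)(0.157)) = -1.1100/1.1494 = -0.9658.
u' = -0.9658 × 3.00 × 10^8 m/s.

-2.90 × 10^8 m/s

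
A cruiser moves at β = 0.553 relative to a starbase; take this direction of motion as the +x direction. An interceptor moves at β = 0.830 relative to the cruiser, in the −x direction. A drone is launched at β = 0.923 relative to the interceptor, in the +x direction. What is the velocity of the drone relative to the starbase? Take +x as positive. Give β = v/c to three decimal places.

β = +0.779

Apply u = (u' + v)/(1 + u'v/c²) successively, working outward toward the starbase.
Start: velocity of the cruiser relative to the starbase = 0.5530c.
Compose with the interceptor (u' = -0.830 in the cruiser frame): u_1 = (-0.830 + 0.553) / (1 + (-0.830)·0.553) = -0.2770/0.5410 = -0.5120.
Compose with the drone (u' = 0.923 in the interceptor frame): u_2 = (0.923 + (-0.512)) / (1 + 0.923·(-0.512)) = 0.4110/0.5274 = 0.7793.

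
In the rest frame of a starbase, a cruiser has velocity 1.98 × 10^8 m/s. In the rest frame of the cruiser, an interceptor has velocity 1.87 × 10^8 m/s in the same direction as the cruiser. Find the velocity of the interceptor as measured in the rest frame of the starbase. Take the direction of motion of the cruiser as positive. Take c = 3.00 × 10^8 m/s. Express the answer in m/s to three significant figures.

In units of c (dividing by 3.00 × 10^8 m/s): v = 0.660, u' = 0.623.
u = (u' + v)/(1 + u'v/c²):
u = (0.623 + 0.660) / (1 + 0.623·0.660) = 1.2833/1.4114 = 0.9093
Converting back: u = 0.9093 × 3.00 × 10^8 m/s.

2.73 × 10^8 m/s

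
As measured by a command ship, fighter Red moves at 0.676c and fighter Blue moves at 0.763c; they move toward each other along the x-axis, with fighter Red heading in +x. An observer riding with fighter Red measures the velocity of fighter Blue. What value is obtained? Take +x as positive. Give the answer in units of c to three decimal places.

β_A = 0.676, β_B = -0.763.
Transform to A's frame with the inverse velocity-addition law: u' = (u − v)/(1 − uv/c²), taking u = β_B and v = β_A.
u' = (-0.763 − 0.676) / (1 − (0.676)(-0.763)) = -1.4390/1.5158 = -0.9493.

-0.949c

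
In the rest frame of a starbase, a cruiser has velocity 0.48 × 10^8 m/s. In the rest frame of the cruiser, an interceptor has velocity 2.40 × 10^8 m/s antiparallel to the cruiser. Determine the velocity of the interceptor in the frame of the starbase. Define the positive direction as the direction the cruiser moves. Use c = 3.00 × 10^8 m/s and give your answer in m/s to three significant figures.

-2.20 × 10^8 m/s

In units of c (dividing by 3.00 × 10^8 m/s): v = 0.160, u' = -0.800.
u = (u' + v)/(1 + u'v/c²):
u = (-0.800 + 0.160) / (1 + (-0.800)·0.160) = -0.6400/0.8720 = -0.7339
(Galilean addition would give -0.640c.)
Converting back: u = -0.7339 × 3.00 × 10^8 m/s.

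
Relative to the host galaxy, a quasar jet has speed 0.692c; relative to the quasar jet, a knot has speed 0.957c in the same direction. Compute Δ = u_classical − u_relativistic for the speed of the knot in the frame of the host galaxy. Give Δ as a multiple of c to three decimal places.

Δ = 0.657c

Galilean: u_cl = 0.957 + 0.692 = 1.6490.
Relativistic: u_rel = (0.957 + 0.692) / (1 + 0.957·0.692) = 1.6490/1.6622 = 0.9920.
Δ = 1.6490 − 0.9920 = 0.6570.
(The classical prediction exceeds c; the relativistic result does not.)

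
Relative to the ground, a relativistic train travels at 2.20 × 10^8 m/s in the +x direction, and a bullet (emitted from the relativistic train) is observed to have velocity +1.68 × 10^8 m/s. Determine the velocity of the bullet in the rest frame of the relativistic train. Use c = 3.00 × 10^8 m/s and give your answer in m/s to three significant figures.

-8.82 × 10^7 m/s

v = 0.733c, u = 0.560c.
Invert the composition law: u' = (u − v)/(1 − uv/c²).
u' = (0.560 − 0.733) / (1 − (0.560)(0.733)) = -0.1733/0.5893 = -0.2941.
u' = -0.2941 × 3.00 × 10^8 m/s.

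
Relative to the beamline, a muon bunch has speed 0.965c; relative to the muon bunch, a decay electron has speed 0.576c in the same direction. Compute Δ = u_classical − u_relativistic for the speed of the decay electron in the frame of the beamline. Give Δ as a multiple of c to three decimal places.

Δ = 0.551c

Galilean: u_cl = 0.576 + 0.965 = 1.5410.
Relativistic: u_rel = (0.576 + 0.965) / (1 + 0.576·0.965) = 1.5410/1.5558 = 0.9905.
Δ = 1.5410 − 0.9905 = 0.5505.
(The classical prediction exceeds c; the relativistic result does not.)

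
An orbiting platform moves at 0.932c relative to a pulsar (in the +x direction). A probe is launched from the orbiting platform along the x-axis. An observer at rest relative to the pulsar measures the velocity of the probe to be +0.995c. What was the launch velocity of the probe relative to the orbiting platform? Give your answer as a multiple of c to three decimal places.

Invert the composition law: u' = (u − v)/(1 − uv/c²).
u' = (0.995 − 0.932) / (1 − (0.995)(0.932)) = 0.0630/0.0727 = 0.8671.

+0.867c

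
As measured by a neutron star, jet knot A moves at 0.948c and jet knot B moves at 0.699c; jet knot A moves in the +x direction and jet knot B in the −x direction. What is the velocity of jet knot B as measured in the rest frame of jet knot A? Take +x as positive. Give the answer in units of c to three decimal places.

-0.991c

β_A = 0.948, β_B = -0.699.
Transform to A's frame with the inverse velocity-addition law: u' = (u − v)/(1 − uv/c²), taking u = β_B and v = β_A.
u' = (-0.699 − 0.948) / (1 − (0.948)(-0.699)) = -1.6470/1.6627 = -0.9906.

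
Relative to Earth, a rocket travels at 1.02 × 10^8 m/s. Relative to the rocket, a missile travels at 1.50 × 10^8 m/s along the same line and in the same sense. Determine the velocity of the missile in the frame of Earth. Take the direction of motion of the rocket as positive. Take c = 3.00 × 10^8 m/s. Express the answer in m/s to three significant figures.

In units of c (dividing by 3.00 × 10^8 m/s): v = 0.340, u' = 0.500.
u = (u' + v)/(1 + u'v/c²):
u = (0.500 + 0.340) / (1 + 0.500·0.340) = 0.8400/1.1700 = 0.7179
(Galilean addition would give +0.840c.)
Converting back: u = 0.7179 × 3.00 × 10^8 m/s.

2.15 × 10^8 m/s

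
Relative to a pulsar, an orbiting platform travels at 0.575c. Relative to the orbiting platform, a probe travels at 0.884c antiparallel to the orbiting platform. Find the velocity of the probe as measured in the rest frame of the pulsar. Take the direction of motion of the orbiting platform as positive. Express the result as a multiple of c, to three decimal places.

With v = 0.575 and u' = -0.884 (in units of c),
u = (u' + v)/(1 + u'v/c²):
u = (-0.884 + 0.575) / (1 + (-0.884)·0.575) = -0.3090/0.4917 = -0.6284
(Galilean addition would give -0.309c.)

-0.628c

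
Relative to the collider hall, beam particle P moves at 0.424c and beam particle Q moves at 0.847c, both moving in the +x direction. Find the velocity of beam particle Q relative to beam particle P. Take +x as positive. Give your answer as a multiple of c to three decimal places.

+0.660c

β_A = 0.424, β_B = 0.847.
Transform to A's frame with the inverse velocity-addition law: u' = (u − v)/(1 − uv/c²), taking u = β_B and v = β_A.
u' = (0.847 − 0.424) / (1 − (0.424)(0.847)) = 0.4230/0.6409 = 0.6600.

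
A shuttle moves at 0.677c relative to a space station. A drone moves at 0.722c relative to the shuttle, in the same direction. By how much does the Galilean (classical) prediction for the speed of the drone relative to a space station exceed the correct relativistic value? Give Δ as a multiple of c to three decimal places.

Galilean: u_cl = 0.722 + 0.677 = 1.3990.
Relativistic: u_rel = (0.722 + 0.677) / (1 + 0.722·0.677) = 1.3990/1.4888 = 0.9397.
Δ = 1.3990 − 0.9397 = 0.4593.
(The classical prediction exceeds c; the relativistic result does not.)

Δ = 0.459c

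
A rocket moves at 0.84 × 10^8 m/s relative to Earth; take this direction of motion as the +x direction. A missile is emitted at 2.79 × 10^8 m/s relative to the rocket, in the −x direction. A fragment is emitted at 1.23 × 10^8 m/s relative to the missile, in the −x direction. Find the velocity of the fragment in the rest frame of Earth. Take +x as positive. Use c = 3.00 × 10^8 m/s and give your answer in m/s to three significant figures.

Apply u = (u' + v)/(1 + u'v/c²) successively, working outward toward Earth.
(Dividing each given speed by c = 3.00 × 10^8 m/s to work in units of c.)
Start: velocity of the rocket relative to Earth = 0.2800c.
Compose with the missile (u' = -0.930 in the rocket frame): u_1 = (-0.930 + 0.280) / (1 + (-0.930)·0.280) = -0.6500/0.7396 = -0.8789.
Compose with the fragment (u' = -0.410 in the missile frame): u_2 = (-0.410 + (-0.879)) / (1 + (-0.410)·(-0.879)) = -1.2889/1.3603 = -0.9475.
So u = -0.9475 × 3.00 × 10^8 m/s.

-2.84 × 10^8 m/s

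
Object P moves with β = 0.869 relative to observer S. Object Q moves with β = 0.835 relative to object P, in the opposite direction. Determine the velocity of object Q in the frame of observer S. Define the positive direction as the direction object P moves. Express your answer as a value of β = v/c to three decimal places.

With v = 0.869 and u' = -0.835 (in units of c),
u = (u' + v)/(1 + u'v/c²):
u = (-0.835 + 0.869) / (1 + (-0.835)·0.869) = 0.0340/0.2744 = 0.1239
(Galilean addition would give +0.034c.)

β = +0.124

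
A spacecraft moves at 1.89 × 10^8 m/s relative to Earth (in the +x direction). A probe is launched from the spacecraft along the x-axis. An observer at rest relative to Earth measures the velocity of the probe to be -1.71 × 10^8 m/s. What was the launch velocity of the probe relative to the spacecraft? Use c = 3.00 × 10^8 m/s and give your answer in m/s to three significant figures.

-2.65 × 10^8 m/s

v = 0.630c, u = -0.570c.
Invert the composition law: u' = (u − v)/(1 − uv/c²).
u' = (-0.570 − 0.630) / (1 − (-0.570)(0.630)) = -1.2000/1.3591 = -0.8829.
u' = -0.8829 × 3.00 × 10^8 m/s.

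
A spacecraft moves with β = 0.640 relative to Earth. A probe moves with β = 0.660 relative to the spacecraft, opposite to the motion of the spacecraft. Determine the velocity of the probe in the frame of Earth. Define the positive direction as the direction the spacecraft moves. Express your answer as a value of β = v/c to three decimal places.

With v = 0.640 and u' = -0.660 (in units of c),
u = (u' + v)/(1 + u'v/c²):
u = (-0.660 + 0.640) / (1 + (-0.660)·0.640) = -0.0200/0.5776 = -0.0346

β = -0.035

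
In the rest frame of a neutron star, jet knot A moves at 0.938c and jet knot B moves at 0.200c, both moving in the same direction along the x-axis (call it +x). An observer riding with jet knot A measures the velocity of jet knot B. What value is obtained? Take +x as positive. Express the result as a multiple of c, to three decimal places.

-0.908c

β_A = 0.938, β_B = 0.200.
Transform to A's frame with the inverse velocity-addition law: u' = (u − v)/(1 − uv/c²), taking u = β_B and v = β_A.
u' = (0.200 − 0.938) / (1 − (0.938)(0.200)) = -0.7380/0.8124 = -0.9084.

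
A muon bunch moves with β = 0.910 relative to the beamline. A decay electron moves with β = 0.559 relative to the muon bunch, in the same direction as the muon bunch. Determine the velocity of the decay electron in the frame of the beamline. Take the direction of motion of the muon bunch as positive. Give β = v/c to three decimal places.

With v = 0.910 and u' = 0.559 (in units of c),
u = (u' + v)/(1 + u'v/c²):
u = (0.559 + 0.910) / (1 + 0.559·0.910) = 1.4690/1.5087 = 0.9737

β = 0.974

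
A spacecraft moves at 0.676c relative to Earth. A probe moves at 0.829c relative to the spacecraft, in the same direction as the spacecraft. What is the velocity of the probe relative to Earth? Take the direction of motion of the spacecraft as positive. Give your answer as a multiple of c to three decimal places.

With v = 0.676 and u' = 0.829 (in units of c),
u = (u' + v)/(1 + u'v/c²):
u = (0.829 + 0.676) / (1 + 0.829·0.676) = 1.5050/1.5604 = 0.9645
(Galilean addition would give +1.505c, exceeding c.)

0.964c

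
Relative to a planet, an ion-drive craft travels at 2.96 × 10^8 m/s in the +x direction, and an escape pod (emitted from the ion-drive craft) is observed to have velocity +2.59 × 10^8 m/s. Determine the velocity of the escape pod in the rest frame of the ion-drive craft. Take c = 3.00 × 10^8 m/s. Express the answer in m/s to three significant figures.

-2.50 × 10^8 m/s

v = 0.987c, u = 0.863c.
Invert the composition law: u' = (u − v)/(1 − uv/c²).
u' = (0.863 − 0.987) / (1 − (0.863)(0.987)) = -0.1233/0.1482 = -0.8323.
u' = -0.8323 × 3.00 × 10^8 m/s.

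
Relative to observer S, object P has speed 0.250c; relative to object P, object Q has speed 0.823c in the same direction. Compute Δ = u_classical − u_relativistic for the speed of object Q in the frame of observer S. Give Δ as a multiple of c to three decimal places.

Galilean: u_cl = 0.823 + 0.250 = 1.0730.
Relativistic: u_rel = (0.823 + 0.250) / (1 + 0.823·0.250) = 1.0730/1.2058 = 0.8899.
Δ = 1.0730 − 0.8899 = 0.1831.
(The classical prediction exceeds c; the relativistic result does not.)

Δ = 0.183c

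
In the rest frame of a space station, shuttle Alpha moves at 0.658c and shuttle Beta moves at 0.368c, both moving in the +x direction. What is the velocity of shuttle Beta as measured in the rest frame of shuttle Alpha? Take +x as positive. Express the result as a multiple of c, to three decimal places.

β_A = 0.658, β_B = 0.368.
Transform to A's frame with the inverse velocity-addition law: u' = (u − v)/(1 − uv/c²), taking u = β_B and v = β_A.
u' = (0.368 − 0.658) / (1 − (0.658)(0.368)) = -0.2900/0.7579 = -0.3827.

-0.383c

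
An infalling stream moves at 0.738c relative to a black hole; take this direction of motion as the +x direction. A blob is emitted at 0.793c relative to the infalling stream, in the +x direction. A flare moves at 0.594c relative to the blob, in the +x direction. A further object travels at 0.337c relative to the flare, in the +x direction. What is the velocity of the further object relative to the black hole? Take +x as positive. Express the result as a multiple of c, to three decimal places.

0.996c

Apply u = (u' + v)/(1 + u'v/c²) successively, working outward toward the black hole.
Start: velocity of the infalling stream relative to the black hole = 0.7380c.
Compose with the blob (u' = 0.793 in the infalling stream frame): u_1 = (0.793 + 0.738) / (1 + 0.793·0.738) = 1.5310/1.5852 = 0.9658.
Compose with the flare (u' = 0.594 in the blob frame): u_2 = (0.594 + 0.966) / (1 + 0.594·0.966) = 1.5598/1.5737 = 0.9912.
Compose with the further object (u' = 0.337 in the flare frame): u_3 = (0.337 + 0.991) / (1 + 0.337·0.991) = 1.3282/1.3340 = 0.9956.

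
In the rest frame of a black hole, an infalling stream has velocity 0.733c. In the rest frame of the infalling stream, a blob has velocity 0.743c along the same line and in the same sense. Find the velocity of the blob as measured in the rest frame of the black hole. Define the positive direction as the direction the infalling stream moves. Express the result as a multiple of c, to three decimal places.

With v = 0.733 and u' = 0.743 (in units of c),
u = (u' + v)/(1 + u'v/c²):
u = (0.743 + 0.733) / (1 + 0.743·0.733) = 1.4760/1.5446 = 0.9556

0.956c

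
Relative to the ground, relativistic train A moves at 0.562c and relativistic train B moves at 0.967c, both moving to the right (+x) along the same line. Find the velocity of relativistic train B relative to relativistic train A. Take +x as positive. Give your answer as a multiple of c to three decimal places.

β_A = 0.562, β_B = 0.967.
Transform to A's frame with the inverse velocity-addition law: u' = (u − v)/(1 − uv/c²), taking u = β_B and v = β_A.
u' = (0.967 − 0.562) / (1 − (0.562)(0.967)) = 0.4050/0.4565 = 0.8871.

+0.887c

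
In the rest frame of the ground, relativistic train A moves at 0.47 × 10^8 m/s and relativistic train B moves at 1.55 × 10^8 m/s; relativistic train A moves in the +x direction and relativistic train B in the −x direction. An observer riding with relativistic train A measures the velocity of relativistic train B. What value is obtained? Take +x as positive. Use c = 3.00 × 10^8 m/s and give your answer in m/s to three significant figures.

-1.87 × 10^8 m/s

β_A = 0.157, β_B = -0.517 (dividing each by c = 3.00 × 10^8 m/s).
Transform to A's frame with the inverse velocity-addition law: u' = (u − v)/(1 − uv/c²), taking u = β_B and v = β_A.
u' = (-0.517 − 0.157) / (1 − (0.157)(-0.517)) = -0.6733/1.0809 = -0.6229.
u' = -0.6229 × 3.00 × 10^8 m/s.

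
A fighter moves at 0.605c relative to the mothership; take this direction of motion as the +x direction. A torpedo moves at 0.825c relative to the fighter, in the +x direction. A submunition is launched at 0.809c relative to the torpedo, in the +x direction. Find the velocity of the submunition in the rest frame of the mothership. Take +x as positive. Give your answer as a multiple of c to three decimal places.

0.995c

Apply u = (u' + v)/(1 + u'v/c²) successively, working outward toward the mothership.
Start: velocity of the fighter relative to the mothership = 0.6050c.
Compose with the torpedo (u' = 0.825 in the fighter frame): u_1 = (0.825 + 0.605) / (1 + 0.825·0.605) = 1.4300/1.4991 = 0.9539.
Compose with the submunition (u' = 0.809 in the torpedo frame): u_2 = (0.809 + 0.954) / (1 + 0.809·0.954) = 1.7629/1.7717 = 0.9950.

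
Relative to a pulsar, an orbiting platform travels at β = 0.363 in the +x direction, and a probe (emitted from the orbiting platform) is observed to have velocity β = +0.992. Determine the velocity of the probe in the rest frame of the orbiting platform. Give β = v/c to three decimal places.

Invert the composition law: u' = (u − v)/(1 − uv/c²).
u' = (0.992 − 0.363) / (1 − (0.992)(0.363)) = 0.6290/0.6399 = 0.9830.

β = +0.983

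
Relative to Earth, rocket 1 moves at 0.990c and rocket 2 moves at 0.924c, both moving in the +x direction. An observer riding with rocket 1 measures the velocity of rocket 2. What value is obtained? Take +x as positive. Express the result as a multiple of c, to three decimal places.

-0.774c

β_A = 0.990, β_B = 0.924.
Transform to A's frame with the inverse velocity-addition law: u' = (u − v)/(1 − uv/c²), taking u = β_B and v = β_A.
u' = (0.924 − 0.990) / (1 − (0.990)(0.924)) = -0.0660/0.0852 = -0.7743.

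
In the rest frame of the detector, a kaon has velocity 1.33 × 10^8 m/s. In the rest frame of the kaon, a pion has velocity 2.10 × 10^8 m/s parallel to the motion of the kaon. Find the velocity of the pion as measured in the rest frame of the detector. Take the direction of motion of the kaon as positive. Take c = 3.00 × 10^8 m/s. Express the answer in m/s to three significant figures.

In units of c (dividing by 3.00 × 10^8 m/s): v = 0.443, u' = 0.700.
u = (u' + v)/(1 + u'v/c²):
u = (0.700 + 0.443) / (1 + 0.700·0.443) = 1.1433/1.3103 = 0.8726
Converting back: u = 0.8726 × 3.00 × 10^8 m/s.

2.62 × 10^8 m/s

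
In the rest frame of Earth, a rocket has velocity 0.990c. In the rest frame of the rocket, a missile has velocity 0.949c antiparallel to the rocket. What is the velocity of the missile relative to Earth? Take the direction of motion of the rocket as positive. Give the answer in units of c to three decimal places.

With v = 0.990 and u' = -0.949 (in units of c),
u = (u' + v)/(1 + u'v/c²):
u = (-0.949 + 0.990) / (1 + (-0.949)·0.990) = 0.0410/0.0605 = 0.6778
(Galilean addition would give +0.041c.)

+0.678c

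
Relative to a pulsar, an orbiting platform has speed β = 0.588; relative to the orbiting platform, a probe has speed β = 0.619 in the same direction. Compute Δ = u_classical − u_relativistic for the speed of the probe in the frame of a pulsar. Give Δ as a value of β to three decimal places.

Galilean: u_cl = 0.619 + 0.588 = 1.2070.
Relativistic: u_rel = (0.619 + 0.588) / (1 + 0.619·0.588) = 1.2070/1.3640 = 0.8849.
Δ = 1.2070 − 0.8849 = 0.3221.
(The classical prediction exceeds c; the relativistic result does not.)

Δ = 0.322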